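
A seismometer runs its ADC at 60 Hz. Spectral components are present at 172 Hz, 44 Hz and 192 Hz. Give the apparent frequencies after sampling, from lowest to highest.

fs/2 = 30 Hz.
172 Hz mod fs = 52 Hz.
52 Hz > fs/2 = 30 Hz, folds to fs − 52 Hz = 8 Hz.
44 Hz > fs/2 = 30 Hz, folds to fs − 44 Hz = 16 Hz.
192 Hz mod fs = 12 Hz.
12 Hz ≤ fs/2 = 30 Hz, appears at 12 Hz.
Distinct values: {8 Hz, 12 Hz, 16 Hz}.

8 Hz, 12 Hz, 16 Hz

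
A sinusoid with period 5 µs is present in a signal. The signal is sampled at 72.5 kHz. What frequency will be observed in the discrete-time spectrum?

T = 5 µs → f = 1/T = 200 kHz.
200 kHz mod fs = 55 kHz.
55 kHz > fs/2 = 36.25 kHz, folds to fs − 55 kHz = 17.5 kHz.

17.5 kHz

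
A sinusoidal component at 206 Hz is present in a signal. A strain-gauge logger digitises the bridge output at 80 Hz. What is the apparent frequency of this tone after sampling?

206 Hz mod fs = 46 Hz.
46 Hz > fs/2 = 40 Hz, folds to fs − 46 Hz = 34 Hz.

34 Hz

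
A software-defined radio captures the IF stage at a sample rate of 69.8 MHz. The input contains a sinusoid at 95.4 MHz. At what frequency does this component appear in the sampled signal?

25.6 MHz

95.4 MHz mod fs = 25.6 MHz.
25.6 MHz ≤ fs/2 = 34.9 MHz, appears at 25.6 MHz.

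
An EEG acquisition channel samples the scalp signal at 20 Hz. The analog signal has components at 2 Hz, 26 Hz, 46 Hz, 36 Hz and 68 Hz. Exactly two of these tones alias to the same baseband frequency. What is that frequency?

6 Hz

fs/2 = 10 Hz.
2 Hz ≤ fs/2 = 10 Hz, passes unchanged.
26 Hz mod fs = 6 Hz.
6 Hz ≤ fs/2 = 10 Hz, appears at 6 Hz.
46 Hz mod fs = 6 Hz.
6 Hz ≤ fs/2 = 10 Hz, appears at 6 Hz.
36 Hz mod fs = 16 Hz.
16 Hz > fs/2 = 10 Hz, folds to fs − 16 Hz = 4 Hz.
68 Hz mod fs = 8 Hz.
8 Hz ≤ fs/2 = 10 Hz, appears at 8 Hz.
26 Hz and 46 Hz both map to 6 Hz.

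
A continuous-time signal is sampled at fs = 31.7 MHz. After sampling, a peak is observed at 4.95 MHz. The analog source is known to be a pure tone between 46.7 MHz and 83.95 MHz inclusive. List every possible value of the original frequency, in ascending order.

Frequencies that alias to 4.95 MHz are k·fs ± 4.95 MHz for integer k ≥ 0.
k=0: 4.95 MHz.
k=1: 26.75 MHz, 36.65 MHz.
k=2: 58.45 MHz, 68.35 MHz.
k=3: 90.15 MHz, 100.05 MHz.
Within [46.7 MHz, 83.95 MHz]: 58.45 MHz, 68.35 MHz.

58.45 MHz, 68.35 MHz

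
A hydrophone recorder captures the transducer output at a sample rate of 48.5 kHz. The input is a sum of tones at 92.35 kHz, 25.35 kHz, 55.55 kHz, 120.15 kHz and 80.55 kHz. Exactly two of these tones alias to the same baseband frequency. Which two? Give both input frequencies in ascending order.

fs/2 = 24.25 kHz.
92.35 kHz mod fs = 43.85 kHz.
43.85 kHz > fs/2 = 24.25 kHz, folds to fs − 43.85 kHz = 4.65 kHz.
25.35 kHz > fs/2 = 24.25 kHz, folds to fs − 25.35 kHz = 23.15 kHz.
55.55 kHz mod fs = 7.05 kHz.
7.05 kHz ≤ fs/2 = 24.25 kHz, appears at 7.05 kHz.
120.15 kHz mod fs = 23.15 kHz.
23.15 kHz ≤ fs/2 = 24.25 kHz, appears at 23.15 kHz.
80.55 kHz mod fs = 32.05 kHz.
32.05 kHz > fs/2 = 24.25 kHz, folds to fs − 32.05 kHz = 16.45 kHz.
25.35 kHz and 120.15 kHz both map to 23.15 kHz.

25.35 kHz, 120.15 kHz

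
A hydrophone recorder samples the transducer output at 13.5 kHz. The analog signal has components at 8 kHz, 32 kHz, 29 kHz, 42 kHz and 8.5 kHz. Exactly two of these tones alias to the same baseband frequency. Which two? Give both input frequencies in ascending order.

8.5 kHz, 32 kHz

fs/2 = 6.75 kHz.
8 kHz > fs/2 = 6.75 kHz, folds to fs − 8 kHz = 5.5 kHz.
32 kHz mod fs = 5 kHz.
5 kHz ≤ fs/2 = 6.75 kHz, appears at 5 kHz.
29 kHz mod fs = 2 kHz.
2 kHz ≤ fs/2 = 6.75 kHz, appears at 2 kHz.
42 kHz mod fs = 1.5 kHz.
1.5 kHz ≤ fs/2 = 6.75 kHz, appears at 1.5 kHz.
8.5 kHz > fs/2 = 6.75 kHz, folds to fs − 8.5 kHz = 5 kHz.
8.5 kHz and 32 kHz both map to 5 kHz.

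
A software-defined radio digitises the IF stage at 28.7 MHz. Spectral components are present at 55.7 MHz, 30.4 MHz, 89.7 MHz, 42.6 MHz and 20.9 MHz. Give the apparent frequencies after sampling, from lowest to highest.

1.7 MHz, 3.6 MHz, 7.8 MHz, 13.9 MHz

fs/2 = 14.35 MHz.
55.7 MHz mod fs = 27 MHz.
27 MHz > fs/2 = 14.35 MHz, folds to fs − 27 MHz = 1.7 MHz.
30.4 MHz mod fs = 1.7 MHz.
1.7 MHz ≤ fs/2 = 14.35 MHz, appears at 1.7 MHz.
89.7 MHz mod fs = 3.6 MHz.
3.6 MHz ≤ fs/2 = 14.35 MHz, appears at 3.6 MHz.
42.6 MHz mod fs = 13.9 MHz.
13.9 MHz ≤ fs/2 = 14.35 MHz, appears at 13.9 MHz.
20.9 MHz > fs/2 = 14.35 MHz, folds to fs − 20.9 MHz = 7.8 MHz.
Distinct values: {1.7 MHz, 3.6 MHz, 7.8 MHz, 13.9 MHz}.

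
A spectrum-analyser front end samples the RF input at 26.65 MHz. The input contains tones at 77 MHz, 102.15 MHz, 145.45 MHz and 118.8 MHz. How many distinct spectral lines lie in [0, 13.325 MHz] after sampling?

fs/2 = 13.325 MHz.
77 MHz mod fs = 23.7 MHz.
23.7 MHz > fs/2 = 13.325 MHz, folds to fs − 23.7 MHz = 2.95 MHz.
102.15 MHz mod fs = 22.2 MHz.
22.2 MHz > fs/2 = 13.325 MHz, folds to fs − 22.2 MHz = 4.45 MHz.
145.45 MHz mod fs = 12.2 MHz.
12.2 MHz ≤ fs/2 = 13.325 MHz, appears at 12.2 MHz.
118.8 MHz mod fs = 12.2 MHz.
12.2 MHz ≤ fs/2 = 13.325 MHz, appears at 12.2 MHz.
Distinct values: {2.95 MHz, 4.45 MHz, 12.2 MHz} → 3.

3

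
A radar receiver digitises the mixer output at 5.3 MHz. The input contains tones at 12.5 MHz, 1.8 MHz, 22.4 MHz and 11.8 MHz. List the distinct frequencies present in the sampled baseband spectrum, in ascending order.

fs/2 = 2.65 MHz.
12.5 MHz mod fs = 1.9 MHz.
1.9 MHz ≤ fs/2 = 2.65 MHz, appears at 1.9 MHz.
1.8 MHz ≤ fs/2 = 2.65 MHz, passes unchanged.
22.4 MHz mod fs = 1.2 MHz.
1.2 MHz ≤ fs/2 = 2.65 MHz, appears at 1.2 MHz.
11.8 MHz mod fs = 1.2 MHz.
1.2 MHz ≤ fs/2 = 2.65 MHz, appears at 1.2 MHz.
Distinct values: {1.2 MHz, 1.8 MHz, 1.9 MHz}.

1.2 MHz, 1.8 MHz, 1.9 MHz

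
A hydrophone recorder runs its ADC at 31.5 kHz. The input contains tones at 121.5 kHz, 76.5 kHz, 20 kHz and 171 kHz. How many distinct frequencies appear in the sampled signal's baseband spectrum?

fs/2 = 15.75 kHz.
121.5 kHz mod fs = 27 kHz.
27 kHz > fs/2 = 15.75 kHz, folds to fs − 27 kHz = 4.5 kHz.
76.5 kHz mod fs = 13.5 kHz.
13.5 kHz ≤ fs/2 = 15.75 kHz, appears at 13.5 kHz.
20 kHz > fs/2 = 15.75 kHz, folds to fs − 20 kHz = 11.5 kHz.
171 kHz mod fs = 13.5 kHz.
13.5 kHz ≤ fs/2 = 15.75 kHz, appears at 13.5 kHz.
Distinct values: {4.5 kHz, 11.5 kHz, 13.5 kHz} → 3.

3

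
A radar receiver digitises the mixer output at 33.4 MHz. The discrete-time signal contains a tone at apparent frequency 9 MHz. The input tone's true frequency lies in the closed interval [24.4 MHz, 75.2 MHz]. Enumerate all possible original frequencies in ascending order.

24.4 MHz, 42.4 MHz, 57.8 MHz

Frequencies that alias to 9 MHz are k·fs ± 9 MHz for integer k ≥ 0.
k=0: 9 MHz.
k=1: 24.4 MHz, 42.4 MHz.
k=2: 57.8 MHz, 75.8 MHz.
k=3: 91.2 MHz, 109.2 MHz.
Within [24.4 MHz, 75.2 MHz]: 24.4 MHz, 42.4 MHz, 57.8 MHz.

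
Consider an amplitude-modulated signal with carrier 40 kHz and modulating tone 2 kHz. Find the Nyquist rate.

84 kHz

AM sidebands sit at fc ± fm = 38 kHz and 42 kHz.
Highest-frequency component: 42 kHz.
Nyquist rate = 2 × 42 kHz = 84 kHz.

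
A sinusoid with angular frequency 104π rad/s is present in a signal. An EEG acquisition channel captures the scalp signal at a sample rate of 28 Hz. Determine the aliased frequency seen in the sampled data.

4 Hz

ω = 104π rad/s → f = ω/(2π) = 52 Hz.
52 Hz mod fs = 24 Hz.
24 Hz > fs/2 = 14 Hz, folds to fs − 24 Hz = 4 Hz.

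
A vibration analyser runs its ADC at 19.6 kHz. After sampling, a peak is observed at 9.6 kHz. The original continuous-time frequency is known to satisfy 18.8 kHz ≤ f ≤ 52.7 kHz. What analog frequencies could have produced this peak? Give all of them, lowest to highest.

Frequencies that alias to 9.6 kHz are k·fs ± 9.6 kHz for integer k ≥ 0.
k=0: 9.6 kHz.
k=1: 10 kHz, 29.2 kHz.
k=2: 29.6 kHz, 48.8 kHz.
k=3: 49.2 kHz, 68.4 kHz.
k=4: 68.8 kHz, 88 kHz.
Within [18.8 kHz, 52.7 kHz]: 29.2 kHz, 29.6 kHz, 48.8 kHz, 49.2 kHz.

29.2 kHz, 29.6 kHz, 48.8 kHz, 49.2 kHz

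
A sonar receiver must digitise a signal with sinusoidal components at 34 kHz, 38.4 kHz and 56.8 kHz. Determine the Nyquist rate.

113.6 kHz

Highest-frequency component: 56.8 kHz.
Nyquist rate = 2 × 56.8 kHz = 113.6 kHz.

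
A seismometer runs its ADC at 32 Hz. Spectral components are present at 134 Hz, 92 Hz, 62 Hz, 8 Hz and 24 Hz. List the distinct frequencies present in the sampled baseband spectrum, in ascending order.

2 Hz, 4 Hz, 6 Hz, 8 Hz

fs/2 = 16 Hz.
134 Hz mod fs = 6 Hz.
6 Hz ≤ fs/2 = 16 Hz, appears at 6 Hz.
92 Hz mod fs = 28 Hz.
28 Hz > fs/2 = 16 Hz, folds to fs − 28 Hz = 4 Hz.
62 Hz mod fs = 30 Hz.
30 Hz > fs/2 = 16 Hz, folds to fs − 30 Hz = 2 Hz.
8 Hz ≤ fs/2 = 16 Hz, passes unchanged.
24 Hz > fs/2 = 16 Hz, folds to fs − 24 Hz = 8 Hz.
Distinct values: {2 Hz, 4 Hz, 6 Hz, 8 Hz}.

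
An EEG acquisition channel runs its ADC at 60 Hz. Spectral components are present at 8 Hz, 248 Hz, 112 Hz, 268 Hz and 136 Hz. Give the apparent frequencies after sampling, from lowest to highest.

fs/2 = 30 Hz.
8 Hz ≤ fs/2 = 30 Hz, passes unchanged.
248 Hz mod fs = 8 Hz.
8 Hz ≤ fs/2 = 30 Hz, appears at 8 Hz.
112 Hz mod fs = 52 Hz.
52 Hz > fs/2 = 30 Hz, folds to fs − 52 Hz = 8 Hz.
268 Hz mod fs = 28 Hz.
28 Hz ≤ fs/2 = 30 Hz, appears at 28 Hz.
136 Hz mod fs = 16 Hz.
16 Hz ≤ fs/2 = 30 Hz, appears at 16 Hz.
Distinct values: {8 Hz, 16 Hz, 28 Hz}.

8 Hz, 16 Hz, 28 Hz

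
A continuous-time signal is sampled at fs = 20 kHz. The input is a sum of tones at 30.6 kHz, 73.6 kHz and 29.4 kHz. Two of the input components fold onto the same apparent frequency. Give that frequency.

fs/2 = 10 kHz.
30.6 kHz mod fs = 10.6 kHz.
10.6 kHz > fs/2 = 10 kHz, folds to fs − 10.6 kHz = 9.4 kHz.
73.6 kHz mod fs = 13.6 kHz.
13.6 kHz > fs/2 = 10 kHz, folds to fs − 13.6 kHz = 6.4 kHz.
29.4 kHz mod fs = 9.4 kHz.
9.4 kHz ≤ fs/2 = 10 kHz, appears at 9.4 kHz.
29.4 kHz and 30.6 kHz both map to 9.4 kHz.

9.4 kHz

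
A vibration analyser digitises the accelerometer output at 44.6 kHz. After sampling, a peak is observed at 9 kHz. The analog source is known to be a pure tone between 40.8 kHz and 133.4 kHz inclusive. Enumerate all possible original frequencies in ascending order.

Frequencies that alias to 9 kHz are k·fs ± 9 kHz for integer k ≥ 0.
k=0: 9 kHz.
k=1: 35.6 kHz, 53.6 kHz.
k=2: 80.2 kHz, 98.2 kHz.
k=3: 124.8 kHz, 142.8 kHz.
k=4: 169.4 kHz, 187.4 kHz.
Within [40.8 kHz, 133.4 kHz]: 53.6 kHz, 80.2 kHz, 98.2 kHz, 124.8 kHz.

53.6 kHz, 80.2 kHz, 98.2 kHz, 124.8 kHz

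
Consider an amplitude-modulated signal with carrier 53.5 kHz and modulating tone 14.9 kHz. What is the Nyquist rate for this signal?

136.8 kHz

AM sidebands sit at fc ± fm = 38.6 kHz and 68.4 kHz.
Highest-frequency component: 68.4 kHz.
Nyquist rate = 2 × 68.4 kHz = 136.8 kHz.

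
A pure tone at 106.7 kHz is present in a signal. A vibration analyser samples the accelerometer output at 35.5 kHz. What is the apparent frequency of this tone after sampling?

106.7 kHz mod fs = 0.2 kHz.
0.2 kHz ≤ fs/2 = 17.75 kHz, appears at 0.2 kHz.

0.2 kHz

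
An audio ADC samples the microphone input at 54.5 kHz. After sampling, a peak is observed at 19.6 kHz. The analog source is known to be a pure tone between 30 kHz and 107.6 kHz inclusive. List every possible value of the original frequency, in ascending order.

Frequencies that alias to 19.6 kHz are k·fs ± 19.6 kHz for integer k ≥ 0.
k=0: 19.6 kHz.
k=1: 34.9 kHz, 74.1 kHz.
k=2: 89.4 kHz, 128.6 kHz.
k=3: 143.9 kHz, 183.1 kHz.
Within [30 kHz, 107.6 kHz]: 34.9 kHz, 74.1 kHz, 89.4 kHz.

34.9 kHz, 74.1 kHz, 89.4 kHz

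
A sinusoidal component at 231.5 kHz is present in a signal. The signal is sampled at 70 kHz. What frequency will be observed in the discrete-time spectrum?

231.5 kHz mod fs = 21.5 kHz.
21.5 kHz ≤ fs/2 = 35 kHz, appears at 21.5 kHz.

21.5 kHz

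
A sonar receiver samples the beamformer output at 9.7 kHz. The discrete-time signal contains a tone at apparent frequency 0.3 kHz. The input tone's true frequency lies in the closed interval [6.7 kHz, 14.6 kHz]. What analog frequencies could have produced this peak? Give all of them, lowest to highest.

Frequencies that alias to 0.3 kHz are k·fs ± 0.3 kHz for integer k ≥ 0.
k=0: 0.3 kHz.
k=1: 9.4 kHz, 10 kHz.
k=2: 19.1 kHz, 19.7 kHz.
Within [6.7 kHz, 14.6 kHz]: 9.4 kHz, 10 kHz.

9.4 kHz, 10 kHz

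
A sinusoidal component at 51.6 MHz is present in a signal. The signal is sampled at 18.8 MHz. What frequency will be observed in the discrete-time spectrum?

51.6 MHz mod fs = 14 MHz.
14 MHz > fs/2 = 9.4 MHz, folds to fs − 14 MHz = 4.8 MHz.

4.8 MHz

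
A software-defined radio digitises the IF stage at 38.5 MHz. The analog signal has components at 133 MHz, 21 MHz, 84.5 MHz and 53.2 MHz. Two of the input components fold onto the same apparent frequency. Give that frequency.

fs/2 = 19.25 MHz.
133 MHz mod fs = 17.5 MHz.
17.5 MHz ≤ fs/2 = 19.25 MHz, appears at 17.5 MHz.
21 MHz > fs/2 = 19.25 MHz, folds to fs − 21 MHz = 17.5 MHz.
84.5 MHz mod fs = 7.5 MHz.
7.5 MHz ≤ fs/2 = 19.25 MHz, appears at 7.5 MHz.
53.2 MHz mod fs = 14.7 MHz.
14.7 MHz ≤ fs/2 = 19.25 MHz, appears at 14.7 MHz.
21 MHz and 133 MHz both map to 17.5 MHz.

17.5 MHz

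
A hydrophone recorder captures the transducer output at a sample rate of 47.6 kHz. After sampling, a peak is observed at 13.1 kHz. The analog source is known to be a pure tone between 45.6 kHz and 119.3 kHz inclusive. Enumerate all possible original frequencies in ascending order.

60.7 kHz, 82.1 kHz, 108.3 kHz

Frequencies that alias to 13.1 kHz are k·fs ± 13.1 kHz for integer k ≥ 0.
k=0: 13.1 kHz.
k=1: 34.5 kHz, 60.7 kHz.
k=2: 82.1 kHz, 108.3 kHz.
k=3: 129.7 kHz, 155.9 kHz.
Within [45.6 kHz, 119.3 kHz]: 60.7 kHz, 82.1 kHz, 108.3 kHz.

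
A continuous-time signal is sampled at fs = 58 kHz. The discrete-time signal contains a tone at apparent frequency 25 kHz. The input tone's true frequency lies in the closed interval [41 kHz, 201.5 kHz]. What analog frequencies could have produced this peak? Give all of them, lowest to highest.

Frequencies that alias to 25 kHz are k·fs ± 25 kHz for integer k ≥ 0.
k=0: 25 kHz.
k=1: 33 kHz, 83 kHz.
k=2: 91 kHz, 141 kHz.
k=3: 149 kHz, 199 kHz.
k=4: 207 kHz, 257 kHz.
Within [41 kHz, 201.5 kHz]: 83 kHz, 91 kHz, 141 kHz, 149 kHz, 199 kHz.

83 kHz, 91 kHz, 141 kHz, 149 kHz, 199 kHz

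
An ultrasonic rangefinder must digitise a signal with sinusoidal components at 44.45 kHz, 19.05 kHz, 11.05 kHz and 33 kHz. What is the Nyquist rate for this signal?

Highest-frequency component: 44.45 kHz.
Nyquist rate = 2 × 44.45 kHz = 88.9 kHz.

88.9 kHz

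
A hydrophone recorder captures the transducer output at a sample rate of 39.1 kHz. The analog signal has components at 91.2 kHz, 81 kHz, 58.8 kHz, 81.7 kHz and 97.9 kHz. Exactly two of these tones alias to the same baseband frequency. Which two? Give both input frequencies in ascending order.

58.8 kHz, 97.9 kHz

fs/2 = 19.55 kHz.
91.2 kHz mod fs = 13 kHz.
13 kHz ≤ fs/2 = 19.55 kHz, appears at 13 kHz.
81 kHz mod fs = 2.8 kHz.
2.8 kHz ≤ fs/2 = 19.55 kHz, appears at 2.8 kHz.
58.8 kHz mod fs = 19.7 kHz.
19.7 kHz > fs/2 = 19.55 kHz, folds to fs − 19.7 kHz = 19.4 kHz.
81.7 kHz mod fs = 3.5 kHz.
3.5 kHz ≤ fs/2 = 19.55 kHz, appears at 3.5 kHz.
97.9 kHz mod fs = 19.7 kHz.
19.7 kHz > fs/2 = 19.55 kHz, folds to fs − 19.7 kHz = 19.4 kHz.
58.8 kHz and 97.9 kHz both map to 19.4 kHz.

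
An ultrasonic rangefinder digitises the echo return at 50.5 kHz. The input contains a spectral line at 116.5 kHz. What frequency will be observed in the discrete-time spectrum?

116.5 kHz mod fs = 15.5 kHz.
15.5 kHz ≤ fs/2 = 25.25 kHz, appears at 15.5 kHz.

15.5 kHz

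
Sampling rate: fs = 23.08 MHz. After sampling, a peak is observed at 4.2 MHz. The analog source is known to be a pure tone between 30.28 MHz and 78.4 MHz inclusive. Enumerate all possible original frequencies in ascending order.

41.96 MHz, 50.36 MHz, 65.04 MHz, 73.44 MHz

Frequencies that alias to 4.2 MHz are k·fs ± 4.2 MHz for integer k ≥ 0.
k=0: 4.2 MHz.
k=1: 18.88 MHz, 27.28 MHz.
k=2: 41.96 MHz, 50.36 MHz.
k=3: 65.04 MHz, 73.44 MHz.
k=4: 88.12 MHz, 96.52 MHz.
Within [30.28 MHz, 78.4 MHz]: 41.96 MHz, 50.36 MHz, 65.04 MHz, 73.44 MHz.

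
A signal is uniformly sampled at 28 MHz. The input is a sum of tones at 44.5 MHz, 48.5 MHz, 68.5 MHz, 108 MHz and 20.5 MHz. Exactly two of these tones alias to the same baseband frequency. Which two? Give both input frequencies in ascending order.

fs/2 = 14 MHz.
44.5 MHz mod fs = 16.5 MHz.
16.5 MHz > fs/2 = 14 MHz, folds to fs − 16.5 MHz = 11.5 MHz.
48.5 MHz mod fs = 20.5 MHz.
20.5 MHz > fs/2 = 14 MHz, folds to fs − 20.5 MHz = 7.5 MHz.
68.5 MHz mod fs = 12.5 MHz.
12.5 MHz ≤ fs/2 = 14 MHz, appears at 12.5 MHz.
108 MHz mod fs = 24 MHz.
24 MHz > fs/2 = 14 MHz, folds to fs − 24 MHz = 4 MHz.
20.5 MHz > fs/2 = 14 MHz, folds to fs − 20.5 MHz = 7.5 MHz.
20.5 MHz and 48.5 MHz both map to 7.5 MHz.

20.5 MHz, 48.5 MHz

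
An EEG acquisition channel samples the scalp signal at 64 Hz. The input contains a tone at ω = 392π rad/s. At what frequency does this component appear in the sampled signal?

ω = 392π rad/s → f = ω/(2π) = 196 Hz.
196 Hz mod fs = 4 Hz.
4 Hz ≤ fs/2 = 32 Hz, appears at 4 Hz.

4 Hz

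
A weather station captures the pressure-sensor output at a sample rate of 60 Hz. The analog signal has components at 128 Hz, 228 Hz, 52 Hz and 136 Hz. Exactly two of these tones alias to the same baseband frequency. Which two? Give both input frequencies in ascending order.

fs/2 = 30 Hz.
128 Hz mod fs = 8 Hz.
8 Hz ≤ fs/2 = 30 Hz, appears at 8 Hz.
228 Hz mod fs = 48 Hz.
48 Hz > fs/2 = 30 Hz, folds to fs − 48 Hz = 12 Hz.
52 Hz > fs/2 = 30 Hz, folds to fs − 52 Hz = 8 Hz.
136 Hz mod fs = 16 Hz.
16 Hz ≤ fs/2 = 30 Hz, appears at 16 Hz.
52 Hz and 128 Hz both map to 8 Hz.

52 Hz, 128 Hz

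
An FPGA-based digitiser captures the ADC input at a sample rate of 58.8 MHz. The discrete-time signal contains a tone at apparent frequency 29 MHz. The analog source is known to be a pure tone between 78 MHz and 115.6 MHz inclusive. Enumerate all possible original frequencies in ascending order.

87.8 MHz, 88.6 MHz

Frequencies that alias to 29 MHz are k·fs ± 29 MHz for integer k ≥ 0.
k=0: 29 MHz.
k=1: 29.8 MHz, 87.8 MHz.
k=2: 88.6 MHz, 146.6 MHz.
k=3: 147.4 MHz, 205.4 MHz.
Within [78 MHz, 115.6 MHz]: 87.8 MHz, 88.6 MHz.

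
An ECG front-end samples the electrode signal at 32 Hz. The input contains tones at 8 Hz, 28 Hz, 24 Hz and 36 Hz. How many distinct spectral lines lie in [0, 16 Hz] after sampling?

2

fs/2 = 16 Hz.
8 Hz ≤ fs/2 = 16 Hz, passes unchanged.
28 Hz > fs/2 = 16 Hz, folds to fs − 28 Hz = 4 Hz.
24 Hz > fs/2 = 16 Hz, folds to fs − 24 Hz = 8 Hz.
36 Hz mod fs = 4 Hz.
4 Hz ≤ fs/2 = 16 Hz, appears at 4 Hz.
Distinct values: {4 Hz, 8 Hz} → 2.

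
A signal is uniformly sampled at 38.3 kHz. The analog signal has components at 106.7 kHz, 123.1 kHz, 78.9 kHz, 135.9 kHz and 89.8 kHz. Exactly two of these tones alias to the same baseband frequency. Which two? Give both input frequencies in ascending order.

fs/2 = 19.15 kHz.
106.7 kHz mod fs = 30.1 kHz.
30.1 kHz > fs/2 = 19.15 kHz, folds to fs − 30.1 kHz = 8.2 kHz.
123.1 kHz mod fs = 8.2 kHz.
8.2 kHz ≤ fs/2 = 19.15 kHz, appears at 8.2 kHz.
78.9 kHz mod fs = 2.3 kHz.
2.3 kHz ≤ fs/2 = 19.15 kHz, appears at 2.3 kHz.
135.9 kHz mod fs = 21 kHz.
21 kHz > fs/2 = 19.15 kHz, folds to fs − 21 kHz = 17.3 kHz.
89.8 kHz mod fs = 13.2 kHz.
13.2 kHz ≤ fs/2 = 19.15 kHz, appears at 13.2 kHz.
106.7 kHz and 123.1 kHz both map to 8.2 kHz.

106.7 kHz, 123.1 kHz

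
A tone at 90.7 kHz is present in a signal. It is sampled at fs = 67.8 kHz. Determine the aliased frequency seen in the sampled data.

90.7 kHz mod fs = 22.9 kHz.
22.9 kHz ≤ fs/2 = 33.9 kHz, appears at 22.9 kHz.

22.9 kHz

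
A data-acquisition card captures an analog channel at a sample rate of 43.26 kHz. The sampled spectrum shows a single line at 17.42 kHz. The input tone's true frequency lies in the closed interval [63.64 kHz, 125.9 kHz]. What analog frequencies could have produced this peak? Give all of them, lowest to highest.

69.1 kHz, 103.94 kHz, 112.36 kHz

Frequencies that alias to 17.42 kHz are k·fs ± 17.42 kHz for integer k ≥ 0.
k=0: 17.42 kHz.
k=1: 25.84 kHz, 60.68 kHz.
k=2: 69.1 kHz, 103.94 kHz.
k=3: 112.36 kHz, 147.2 kHz.
k=4: 155.62 kHz, 190.46 kHz.
Within [63.64 kHz, 125.9 kHz]: 69.1 kHz, 103.94 kHz, 112.36 kHz.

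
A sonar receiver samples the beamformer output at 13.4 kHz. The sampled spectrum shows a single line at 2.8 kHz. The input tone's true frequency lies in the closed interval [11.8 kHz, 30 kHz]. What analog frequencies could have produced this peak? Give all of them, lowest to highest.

16.2 kHz, 24 kHz, 29.6 kHz

Frequencies that alias to 2.8 kHz are k·fs ± 2.8 kHz for integer k ≥ 0.
k=0: 2.8 kHz.
k=1: 10.6 kHz, 16.2 kHz.
k=2: 24 kHz, 29.6 kHz.
k=3: 37.4 kHz, 43 kHz.
Within [11.8 kHz, 30 kHz]: 16.2 kHz, 24 kHz, 29.6 kHz.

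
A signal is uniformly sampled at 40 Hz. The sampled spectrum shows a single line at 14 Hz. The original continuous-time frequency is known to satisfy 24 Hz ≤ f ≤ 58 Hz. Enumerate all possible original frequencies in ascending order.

Frequencies that alias to 14 Hz are k·fs ± 14 Hz for integer k ≥ 0.
k=0: 14 Hz.
k=1: 26 Hz, 54 Hz.
k=2: 66 Hz, 94 Hz.
Within [24 Hz, 58 Hz]: 26 Hz, 54 Hz.

26 Hz, 54 Hz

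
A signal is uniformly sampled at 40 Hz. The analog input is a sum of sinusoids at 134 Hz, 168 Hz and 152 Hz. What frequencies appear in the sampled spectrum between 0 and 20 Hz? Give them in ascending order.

fs/2 = 20 Hz.
134 Hz mod fs = 14 Hz.
14 Hz ≤ fs/2 = 20 Hz, appears at 14 Hz.
168 Hz mod fs = 8 Hz.
8 Hz ≤ fs/2 = 20 Hz, appears at 8 Hz.
152 Hz mod fs = 32 Hz.
32 Hz > fs/2 = 20 Hz, folds to fs − 32 Hz = 8 Hz.
Distinct values: {8 Hz, 14 Hz}.

8 Hz, 14 Hz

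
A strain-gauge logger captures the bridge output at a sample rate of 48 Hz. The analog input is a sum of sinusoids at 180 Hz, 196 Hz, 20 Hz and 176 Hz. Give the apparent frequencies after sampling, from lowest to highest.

fs/2 = 24 Hz.
180 Hz mod fs = 36 Hz.
36 Hz > fs/2 = 24 Hz, folds to fs − 36 Hz = 12 Hz.
196 Hz mod fs = 4 Hz.
4 Hz ≤ fs/2 = 24 Hz, appears at 4 Hz.
20 Hz ≤ fs/2 = 24 Hz, passes unchanged.
176 Hz mod fs = 32 Hz.
32 Hz > fs/2 = 24 Hz, folds to fs − 32 Hz = 16 Hz.
Distinct values: {4 Hz, 12 Hz, 16 Hz, 20 Hz}.

4 Hz, 12 Hz, 16 Hz, 20 Hz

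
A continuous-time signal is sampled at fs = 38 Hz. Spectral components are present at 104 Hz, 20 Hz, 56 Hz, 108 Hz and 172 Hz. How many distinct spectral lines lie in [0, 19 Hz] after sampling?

3

fs/2 = 19 Hz.
104 Hz mod fs = 28 Hz.
28 Hz > fs/2 = 19 Hz, folds to fs − 28 Hz = 10 Hz.
20 Hz > fs/2 = 19 Hz, folds to fs − 20 Hz = 18 Hz.
56 Hz mod fs = 18 Hz.
18 Hz ≤ fs/2 = 19 Hz, appears at 18 Hz.
108 Hz mod fs = 32 Hz.
32 Hz > fs/2 = 19 Hz, folds to fs − 32 Hz = 6 Hz.
172 Hz mod fs = 20 Hz.
20 Hz > fs/2 = 19 Hz, folds to fs − 20 Hz = 18 Hz.
Distinct values: {6 Hz, 10 Hz, 18 Hz} → 3.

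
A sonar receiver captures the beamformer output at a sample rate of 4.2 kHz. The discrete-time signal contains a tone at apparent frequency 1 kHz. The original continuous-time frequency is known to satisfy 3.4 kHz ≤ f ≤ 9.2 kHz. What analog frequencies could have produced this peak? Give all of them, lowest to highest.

Frequencies that alias to 1 kHz are k·fs ± 1 kHz for integer k ≥ 0.
k=0: 1 kHz.
k=1: 3.2 kHz, 5.2 kHz.
k=2: 7.4 kHz, 9.4 kHz.
k=3: 11.6 kHz, 13.6 kHz.
Within [3.4 kHz, 9.2 kHz]: 5.2 kHz, 7.4 kHz.

5.2 kHz, 7.4 kHz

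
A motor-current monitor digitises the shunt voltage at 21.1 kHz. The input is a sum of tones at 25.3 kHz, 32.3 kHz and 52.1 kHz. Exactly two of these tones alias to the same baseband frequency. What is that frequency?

fs/2 = 10.55 kHz.
25.3 kHz mod fs = 4.2 kHz.
4.2 kHz ≤ fs/2 = 10.55 kHz, appears at 4.2 kHz.
32.3 kHz mod fs = 11.2 kHz.
11.2 kHz > fs/2 = 10.55 kHz, folds to fs − 11.2 kHz = 9.9 kHz.
52.1 kHz mod fs = 9.9 kHz.
9.9 kHz ≤ fs/2 = 10.55 kHz, appears at 9.9 kHz.
32.3 kHz and 52.1 kHz both map to 9.9 kHz.

9.9 kHz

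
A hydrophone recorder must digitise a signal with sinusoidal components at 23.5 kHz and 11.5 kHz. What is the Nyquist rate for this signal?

Highest-frequency component: 23.5 kHz.
Nyquist rate = 2 × 23.5 kHz = 47 kHz.

47 kHz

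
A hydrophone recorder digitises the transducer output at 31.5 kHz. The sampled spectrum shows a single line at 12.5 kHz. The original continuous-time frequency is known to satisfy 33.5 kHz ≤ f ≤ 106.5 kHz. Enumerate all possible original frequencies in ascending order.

Frequencies that alias to 12.5 kHz are k·fs ± 12.5 kHz for integer k ≥ 0.
k=0: 12.5 kHz.
k=1: 19 kHz, 44 kHz.
k=2: 50.5 kHz, 75.5 kHz.
k=3: 82 kHz, 107 kHz.
k=4: 113.5 kHz, 138.5 kHz.
Within [33.5 kHz, 106.5 kHz]: 44 kHz, 50.5 kHz, 75.5 kHz, 82 kHz.

44 kHz, 50.5 kHz, 75.5 kHz, 82 kHz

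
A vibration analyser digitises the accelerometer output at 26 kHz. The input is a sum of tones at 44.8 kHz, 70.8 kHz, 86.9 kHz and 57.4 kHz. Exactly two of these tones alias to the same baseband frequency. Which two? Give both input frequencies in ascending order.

fs/2 = 13 kHz.
44.8 kHz mod fs = 18.8 kHz.
18.8 kHz > fs/2 = 13 kHz, folds to fs − 18.8 kHz = 7.2 kHz.
70.8 kHz mod fs = 18.8 kHz.
18.8 kHz > fs/2 = 13 kHz, folds to fs − 18.8 kHz = 7.2 kHz.
86.9 kHz mod fs = 8.9 kHz.
8.9 kHz ≤ fs/2 = 13 kHz, appears at 8.9 kHz.
57.4 kHz mod fs = 5.4 kHz.
5.4 kHz ≤ fs/2 = 13 kHz, appears at 5.4 kHz.
44.8 kHz and 70.8 kHz both map to 7.2 kHz.

44.8 kHz, 70.8 kHz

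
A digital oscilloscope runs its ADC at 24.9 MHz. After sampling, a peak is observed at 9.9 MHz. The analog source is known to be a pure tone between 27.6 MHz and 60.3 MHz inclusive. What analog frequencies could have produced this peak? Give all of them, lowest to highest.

34.8 MHz, 39.9 MHz, 59.7 MHz

Frequencies that alias to 9.9 MHz are k·fs ± 9.9 MHz for integer k ≥ 0.
k=0: 9.9 MHz.
k=1: 15 MHz, 34.8 MHz.
k=2: 39.9 MHz, 59.7 MHz.
k=3: 64.8 MHz, 84.6 MHz.
Within [27.6 MHz, 60.3 MHz]: 34.8 MHz, 39.9 MHz, 59.7 MHz.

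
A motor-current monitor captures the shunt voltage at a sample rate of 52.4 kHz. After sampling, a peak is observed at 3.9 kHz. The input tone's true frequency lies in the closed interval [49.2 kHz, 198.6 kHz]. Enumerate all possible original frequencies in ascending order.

Frequencies that alias to 3.9 kHz are k·fs ± 3.9 kHz for integer k ≥ 0.
k=0: 3.9 kHz.
k=1: 48.5 kHz, 56.3 kHz.
k=2: 100.9 kHz, 108.7 kHz.
k=3: 153.3 kHz, 161.1 kHz.
k=4: 205.7 kHz, 213.5 kHz.
Within [49.2 kHz, 198.6 kHz]: 56.3 kHz, 100.9 kHz, 108.7 kHz, 153.3 kHz, 161.1 kHz.

56.3 kHz, 100.9 kHz, 108.7 kHz, 153.3 kHz, 161.1 kHz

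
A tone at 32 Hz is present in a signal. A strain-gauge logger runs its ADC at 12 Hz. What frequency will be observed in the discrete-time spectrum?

4 Hz

32 Hz mod fs = 8 Hz.
8 Hz > fs/2 = 6 Hz, folds to fs − 8 Hz = 4 Hz.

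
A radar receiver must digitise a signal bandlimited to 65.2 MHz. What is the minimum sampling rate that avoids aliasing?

Nyquist rate = 2 × 65.2 MHz = 130.4 MHz.

130.4 MHz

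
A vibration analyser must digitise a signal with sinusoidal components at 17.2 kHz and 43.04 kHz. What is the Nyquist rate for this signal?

Highest-frequency component: 43.04 kHz.
Nyquist rate = 2 × 43.04 kHz = 86.08 kHz.

86.08 kHz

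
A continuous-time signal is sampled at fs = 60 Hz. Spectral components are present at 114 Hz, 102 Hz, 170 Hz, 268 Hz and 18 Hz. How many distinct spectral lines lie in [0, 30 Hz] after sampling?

4

fs/2 = 30 Hz.
114 Hz mod fs = 54 Hz.
54 Hz > fs/2 = 30 Hz, folds to fs − 54 Hz = 6 Hz.
102 Hz mod fs = 42 Hz.
42 Hz > fs/2 = 30 Hz, folds to fs − 42 Hz = 18 Hz.
170 Hz mod fs = 50 Hz.
50 Hz > fs/2 = 30 Hz, folds to fs − 50 Hz = 10 Hz.
268 Hz mod fs = 28 Hz.
28 Hz ≤ fs/2 = 30 Hz, appears at 28 Hz.
18 Hz ≤ fs/2 = 30 Hz, passes unchanged.
Distinct values: {6 Hz, 10 Hz, 18 Hz, 28 Hz} → 4.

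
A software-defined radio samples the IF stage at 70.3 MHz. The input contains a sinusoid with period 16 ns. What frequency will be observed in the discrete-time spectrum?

T = 16 ns → f = 1/T = 62.5 MHz.
62.5 MHz > fs/2 = 35.15 MHz, folds to fs − 62.5 MHz = 7.8 MHz.

7.8 MHz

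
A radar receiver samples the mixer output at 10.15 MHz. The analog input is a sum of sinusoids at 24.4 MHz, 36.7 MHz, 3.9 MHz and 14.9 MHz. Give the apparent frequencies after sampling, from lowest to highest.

fs/2 = 5.075 MHz.
24.4 MHz mod fs = 4.1 MHz.
4.1 MHz ≤ fs/2 = 5.075 MHz, appears at 4.1 MHz.
36.7 MHz mod fs = 6.25 MHz.
6.25 MHz > fs/2 = 5.075 MHz, folds to fs − 6.25 MHz = 3.9 MHz.
3.9 MHz ≤ fs/2 = 5.075 MHz, passes unchanged.
14.9 MHz mod fs = 4.75 MHz.
4.75 MHz ≤ fs/2 = 5.075 MHz, appears at 4.75 MHz.
Distinct values: {3.9 MHz, 4.1 MHz, 4.75 MHz}.

3.9 MHz, 4.1 MHz, 4.75 MHz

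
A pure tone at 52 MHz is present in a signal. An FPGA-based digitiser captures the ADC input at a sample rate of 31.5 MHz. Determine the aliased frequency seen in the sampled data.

52 MHz mod fs = 20.5 MHz.
20.5 MHz > fs/2 = 15.75 MHz, folds to fs − 20.5 MHz = 11 MHz.

11 MHz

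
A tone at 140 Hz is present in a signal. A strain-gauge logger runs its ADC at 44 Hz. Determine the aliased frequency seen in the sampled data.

8 Hz

140 Hz mod fs = 8 Hz.
8 Hz ≤ fs/2 = 22 Hz, appears at 8 Hz.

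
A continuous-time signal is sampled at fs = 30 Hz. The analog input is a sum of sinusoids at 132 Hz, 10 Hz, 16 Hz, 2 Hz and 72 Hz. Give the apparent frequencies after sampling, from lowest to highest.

fs/2 = 15 Hz.
132 Hz mod fs = 12 Hz.
12 Hz ≤ fs/2 = 15 Hz, appears at 12 Hz.
10 Hz ≤ fs/2 = 15 Hz, passes unchanged.
16 Hz > fs/2 = 15 Hz, folds to fs − 16 Hz = 14 Hz.
2 Hz ≤ fs/2 = 15 Hz, passes unchanged.
72 Hz mod fs = 12 Hz.
12 Hz ≤ fs/2 = 15 Hz, appears at 12 Hz.
Distinct values: {2 Hz, 10 Hz, 12 Hz, 14 Hz}.

2 Hz, 10 Hz, 12 Hz, 14 Hz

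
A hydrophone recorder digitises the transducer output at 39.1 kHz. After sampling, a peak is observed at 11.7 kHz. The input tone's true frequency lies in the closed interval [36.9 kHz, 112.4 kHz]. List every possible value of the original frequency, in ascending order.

50.8 kHz, 66.5 kHz, 89.9 kHz, 105.6 kHz

Frequencies that alias to 11.7 kHz are k·fs ± 11.7 kHz for integer k ≥ 0.
k=0: 11.7 kHz.
k=1: 27.4 kHz, 50.8 kHz.
k=2: 66.5 kHz, 89.9 kHz.
k=3: 105.6 kHz, 129 kHz.
k=4: 144.7 kHz, 168.1 kHz.
Within [36.9 kHz, 112.4 kHz]: 50.8 kHz, 66.5 kHz, 89.9 kHz, 105.6 kHz.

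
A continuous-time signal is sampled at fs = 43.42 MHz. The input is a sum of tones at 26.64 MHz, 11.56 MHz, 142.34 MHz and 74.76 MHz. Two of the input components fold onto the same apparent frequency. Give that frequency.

12.08 MHz

fs/2 = 21.71 MHz.
26.64 MHz > fs/2 = 21.71 MHz, folds to fs − 26.64 MHz = 16.78 MHz.
11.56 MHz ≤ fs/2 = 21.71 MHz, passes unchanged.
142.34 MHz mod fs = 12.08 MHz.
12.08 MHz ≤ fs/2 = 21.71 MHz, appears at 12.08 MHz.
74.76 MHz mod fs = 31.34 MHz.
31.34 MHz > fs/2 = 21.71 MHz, folds to fs − 31.34 MHz = 12.08 MHz.
74.76 MHz and 142.34 MHz both map to 12.08 MHz.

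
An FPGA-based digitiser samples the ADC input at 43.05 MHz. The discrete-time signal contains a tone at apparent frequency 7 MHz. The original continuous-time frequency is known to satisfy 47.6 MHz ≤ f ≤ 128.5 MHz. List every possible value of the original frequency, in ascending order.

Frequencies that alias to 7 MHz are k·fs ± 7 MHz for integer k ≥ 0.
k=0: 7 MHz.
k=1: 36.05 MHz, 50.05 MHz.
k=2: 79.1 MHz, 93.1 MHz.
k=3: 122.15 MHz, 136.15 MHz.
k=4: 165.2 MHz, 179.2 MHz.
Within [47.6 MHz, 128.5 MHz]: 50.05 MHz, 79.1 MHz, 93.1 MHz, 122.15 MHz.

50.05 MHz, 79.1 MHz, 93.1 MHz, 122.15 MHz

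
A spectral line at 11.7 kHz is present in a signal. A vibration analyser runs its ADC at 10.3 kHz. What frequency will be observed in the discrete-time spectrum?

1.4 kHz

11.7 kHz mod fs = 1.4 kHz.
1.4 kHz ≤ fs/2 = 5.15 kHz, appears at 1.4 kHz.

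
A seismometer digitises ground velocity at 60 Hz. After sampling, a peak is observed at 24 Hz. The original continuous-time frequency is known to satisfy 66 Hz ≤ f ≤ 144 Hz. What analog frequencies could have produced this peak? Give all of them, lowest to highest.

Frequencies that alias to 24 Hz are k·fs ± 24 Hz for integer k ≥ 0.
k=0: 24 Hz.
k=1: 36 Hz, 84 Hz.
k=2: 96 Hz, 144 Hz.
k=3: 156 Hz, 204 Hz.
Within [66 Hz, 144 Hz]: 84 Hz, 96 Hz, 144 Hz.

84 Hz, 96 Hz, 144 Hz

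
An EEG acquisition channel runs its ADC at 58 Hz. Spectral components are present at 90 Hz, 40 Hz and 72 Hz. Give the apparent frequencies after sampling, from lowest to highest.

fs/2 = 29 Hz.
90 Hz mod fs = 32 Hz.
32 Hz > fs/2 = 29 Hz, folds to fs − 32 Hz = 26 Hz.
40 Hz > fs/2 = 29 Hz, folds to fs − 40 Hz = 18 Hz.
72 Hz mod fs = 14 Hz.
14 Hz ≤ fs/2 = 29 Hz, appears at 14 Hz.
Distinct values: {14 Hz, 18 Hz, 26 Hz}.

14 Hz, 18 Hz, 26 Hz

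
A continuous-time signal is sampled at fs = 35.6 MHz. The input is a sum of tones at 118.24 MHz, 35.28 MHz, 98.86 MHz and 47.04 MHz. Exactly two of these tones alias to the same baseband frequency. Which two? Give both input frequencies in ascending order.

47.04 MHz, 118.24 MHz

fs/2 = 17.8 MHz.
118.24 MHz mod fs = 11.44 MHz.
11.44 MHz ≤ fs/2 = 17.8 MHz, appears at 11.44 MHz.
35.28 MHz > fs/2 = 17.8 MHz, folds to fs − 35.28 MHz = 0.32 MHz.
98.86 MHz mod fs = 27.66 MHz.
27.66 MHz > fs/2 = 17.8 MHz, folds to fs − 27.66 MHz = 7.94 MHz.
47.04 MHz mod fs = 11.44 MHz.
11.44 MHz ≤ fs/2 = 17.8 MHz, appears at 11.44 MHz.
47.04 MHz and 118.24 MHz both map to 11.44 MHz.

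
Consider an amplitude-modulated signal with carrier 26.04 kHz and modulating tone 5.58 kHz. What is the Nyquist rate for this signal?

AM sidebands sit at fc ± fm = 20.46 kHz and 31.62 kHz.
Highest-frequency component: 31.62 kHz.
Nyquist rate = 2 × 31.62 kHz = 63.24 kHz.

63.24 kHz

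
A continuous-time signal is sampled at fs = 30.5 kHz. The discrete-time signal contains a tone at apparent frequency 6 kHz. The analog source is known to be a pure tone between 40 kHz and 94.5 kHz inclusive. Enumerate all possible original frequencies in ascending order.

Frequencies that alias to 6 kHz are k·fs ± 6 kHz for integer k ≥ 0.
k=0: 6 kHz.
k=1: 24.5 kHz, 36.5 kHz.
k=2: 55 kHz, 67 kHz.
k=3: 85.5 kHz, 97.5 kHz.
k=4: 116 kHz, 128 kHz.
Within [40 kHz, 94.5 kHz]: 55 kHz, 67 kHz, 85.5 kHz.

55 kHz, 67 kHz, 85.5 kHz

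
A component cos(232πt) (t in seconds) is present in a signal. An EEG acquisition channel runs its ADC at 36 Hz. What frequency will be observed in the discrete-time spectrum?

ω = 232π rad/s → f = ω/(2π) = 116 Hz.
116 Hz mod fs = 8 Hz.
8 Hz ≤ fs/2 = 18 Hz, appears at 8 Hz.

8 Hz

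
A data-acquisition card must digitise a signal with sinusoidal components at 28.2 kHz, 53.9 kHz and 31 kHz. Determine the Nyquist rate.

Highest-frequency component: 53.9 kHz.
Nyquist rate = 2 × 53.9 kHz = 107.8 kHz.

107.8 kHz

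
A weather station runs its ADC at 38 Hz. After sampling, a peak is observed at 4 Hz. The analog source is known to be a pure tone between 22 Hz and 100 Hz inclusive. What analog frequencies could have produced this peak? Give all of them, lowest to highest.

Frequencies that alias to 4 Hz are k·fs ± 4 Hz for integer k ≥ 0.
k=0: 4 Hz.
k=1: 34 Hz, 42 Hz.
k=2: 72 Hz, 80 Hz.
k=3: 110 Hz, 118 Hz.
Within [22 Hz, 100 Hz]: 34 Hz, 42 Hz, 72 Hz, 80 Hz.

34 Hz, 42 Hz, 72 Hz, 80 Hz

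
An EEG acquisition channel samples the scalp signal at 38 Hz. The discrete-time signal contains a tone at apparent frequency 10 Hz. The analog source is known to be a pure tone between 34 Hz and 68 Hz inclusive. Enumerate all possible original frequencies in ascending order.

Frequencies that alias to 10 Hz are k·fs ± 10 Hz for integer k ≥ 0.
k=0: 10 Hz.
k=1: 28 Hz, 48 Hz.
k=2: 66 Hz, 86 Hz.
k=3: 104 Hz, 124 Hz.
Within [34 Hz, 68 Hz]: 48 Hz, 66 Hz.

48 Hz, 66 Hz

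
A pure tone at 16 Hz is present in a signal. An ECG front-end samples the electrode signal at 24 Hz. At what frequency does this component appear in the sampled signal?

8 Hz

16 Hz > fs/2 = 12 Hz, folds to fs − 16 Hz = 8 Hz.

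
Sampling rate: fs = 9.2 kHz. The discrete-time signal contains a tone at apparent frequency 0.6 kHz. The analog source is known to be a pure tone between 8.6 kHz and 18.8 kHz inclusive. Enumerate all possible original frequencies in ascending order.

8.6 kHz, 9.8 kHz, 17.8 kHz

Frequencies that alias to 0.6 kHz are k·fs ± 0.6 kHz for integer k ≥ 0.
k=0: 0.6 kHz.
k=1: 8.6 kHz, 9.8 kHz.
k=2: 17.8 kHz, 19 kHz.
k=3: 27 kHz, 28.2 kHz.
Within [8.6 kHz, 18.8 kHz]: 8.6 kHz, 9.8 kHz, 17.8 kHz.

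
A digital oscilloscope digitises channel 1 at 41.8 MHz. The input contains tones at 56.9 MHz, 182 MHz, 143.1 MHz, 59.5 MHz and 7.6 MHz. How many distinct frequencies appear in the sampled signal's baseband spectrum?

fs/2 = 20.9 MHz.
56.9 MHz mod fs = 15.1 MHz.
15.1 MHz ≤ fs/2 = 20.9 MHz, appears at 15.1 MHz.
182 MHz mod fs = 14.8 MHz.
14.8 MHz ≤ fs/2 = 20.9 MHz, appears at 14.8 MHz.
143.1 MHz mod fs = 17.7 MHz.
17.7 MHz ≤ fs/2 = 20.9 MHz, appears at 17.7 MHz.
59.5 MHz mod fs = 17.7 MHz.
17.7 MHz ≤ fs/2 = 20.9 MHz, appears at 17.7 MHz.
7.6 MHz ≤ fs/2 = 20.9 MHz, passes unchanged.
Distinct values: {7.6 MHz, 14.8 MHz, 15.1 MHz, 17.7 MHz} → 4.

4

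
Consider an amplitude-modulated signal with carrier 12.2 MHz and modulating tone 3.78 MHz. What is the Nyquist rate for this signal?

31.96 MHz

AM sidebands sit at fc ± fm = 8.42 MHz and 15.98 MHz.
Highest-frequency component: 15.98 MHz.
Nyquist rate = 2 × 15.98 MHz = 31.96 MHz.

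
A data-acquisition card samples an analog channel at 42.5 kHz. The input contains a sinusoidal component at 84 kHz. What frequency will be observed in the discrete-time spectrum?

84 kHz mod fs = 41.5 kHz.
41.5 kHz > fs/2 = 21.25 kHz, folds to fs − 41.5 kHz = 1 kHz.

1 kHz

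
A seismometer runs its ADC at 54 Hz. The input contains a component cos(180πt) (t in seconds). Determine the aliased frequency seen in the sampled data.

18 Hz

ω = 180π rad/s → f = ω/(2π) = 90 Hz.
90 Hz mod fs = 36 Hz.
36 Hz > fs/2 = 27 Hz, folds to fs − 36 Hz = 18 Hz.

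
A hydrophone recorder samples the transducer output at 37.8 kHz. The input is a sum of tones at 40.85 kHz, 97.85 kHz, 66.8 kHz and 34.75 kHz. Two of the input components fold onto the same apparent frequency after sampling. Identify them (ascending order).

34.75 kHz, 40.85 kHz

fs/2 = 18.9 kHz.
40.85 kHz mod fs = 3.05 kHz.
3.05 kHz ≤ fs/2 = 18.9 kHz, appears at 3.05 kHz.
97.85 kHz mod fs = 22.25 kHz.
22.25 kHz > fs/2 = 18.9 kHz, folds to fs − 22.25 kHz = 15.55 kHz.
66.8 kHz mod fs = 29 kHz.
29 kHz > fs/2 = 18.9 kHz, folds to fs − 29 kHz = 8.8 kHz.
34.75 kHz > fs/2 = 18.9 kHz, folds to fs − 34.75 kHz = 3.05 kHz.
34.75 kHz and 40.85 kHz both map to 3.05 kHz.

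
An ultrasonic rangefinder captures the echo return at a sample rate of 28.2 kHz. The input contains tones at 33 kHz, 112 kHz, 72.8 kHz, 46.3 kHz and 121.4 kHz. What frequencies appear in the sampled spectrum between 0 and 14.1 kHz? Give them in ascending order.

fs/2 = 14.1 kHz.
33 kHz mod fs = 4.8 kHz.
4.8 kHz ≤ fs/2 = 14.1 kHz, appears at 4.8 kHz.
112 kHz mod fs = 27.4 kHz.
27.4 kHz > fs/2 = 14.1 kHz, folds to fs − 27.4 kHz = 0.8 kHz.
72.8 kHz mod fs = 16.4 kHz.
16.4 kHz > fs/2 = 14.1 kHz, folds to fs − 16.4 kHz = 11.8 kHz.
46.3 kHz mod fs = 18.1 kHz.
18.1 kHz > fs/2 = 14.1 kHz, folds to fs − 18.1 kHz = 10.1 kHz.
121.4 kHz mod fs = 8.6 kHz.
8.6 kHz ≤ fs/2 = 14.1 kHz, appears at 8.6 kHz.
Distinct values: {0.8 kHz, 4.8 kHz, 8.6 kHz, 10.1 kHz, 11.8 kHz}.

0.8 kHz, 4.8 kHz, 8.6 kHz, 10.1 kHz, 11.8 kHz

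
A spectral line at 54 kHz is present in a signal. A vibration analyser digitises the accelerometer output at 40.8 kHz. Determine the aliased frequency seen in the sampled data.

54 kHz mod fs = 13.2 kHz.
13.2 kHz ≤ fs/2 = 20.4 kHz, appears at 13.2 kHz.

13.2 kHz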